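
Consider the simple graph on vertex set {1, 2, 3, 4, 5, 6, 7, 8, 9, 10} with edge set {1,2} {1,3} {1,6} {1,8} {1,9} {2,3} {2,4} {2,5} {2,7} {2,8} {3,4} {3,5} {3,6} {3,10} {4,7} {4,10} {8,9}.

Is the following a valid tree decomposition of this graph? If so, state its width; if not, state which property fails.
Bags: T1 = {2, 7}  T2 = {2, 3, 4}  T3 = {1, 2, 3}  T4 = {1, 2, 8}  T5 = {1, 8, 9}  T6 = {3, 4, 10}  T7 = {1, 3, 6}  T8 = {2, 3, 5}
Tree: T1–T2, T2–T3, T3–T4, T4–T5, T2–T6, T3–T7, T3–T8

A tree decomposition must satisfy three properties: every vertex lies in some bag; for every edge, both endpoints lie together in some bag; and for every vertex, the bags containing it form a connected subtree. Here edge (4,7) lies in no bag, so the decomposition is invalid.

No — edge (4,7) lies in no bag.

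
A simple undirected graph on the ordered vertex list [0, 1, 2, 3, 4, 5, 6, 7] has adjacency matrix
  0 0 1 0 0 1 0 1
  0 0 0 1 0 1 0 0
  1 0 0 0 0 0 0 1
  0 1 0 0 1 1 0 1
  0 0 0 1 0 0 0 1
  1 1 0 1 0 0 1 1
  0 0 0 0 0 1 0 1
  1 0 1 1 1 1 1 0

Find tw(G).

2

A width-2 tree decomposition is:
Bags: B1 = {5, 6, 7}  B2 = {3, 5, 7}  B3 = {0, 5, 7}  B4 = {0, 2, 7}  B5 = {3, 4, 7}  B6 = {1, 3, 5}
Tree: B1–B2, B2–B3, B3–B4, B2–B5, B2–B6
Every bag has size at most 3, so the width is 3 − 1 = 2 and tw(G) ≤ 2. For the lower bound, the 3 vertices {1, 3, 5} are pairwise adjacent, and any tree decomposition puts a clique entirely inside one bag — forcing width ≥ 2. Hence tw(G) = 2 exactly.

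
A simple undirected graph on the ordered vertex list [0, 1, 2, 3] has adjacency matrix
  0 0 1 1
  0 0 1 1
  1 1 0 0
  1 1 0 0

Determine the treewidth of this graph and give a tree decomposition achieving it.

Treewidth 2.
One optimal decomposition is:
Bags: B1 = {0, 1, 2}  B2 = {0, 1, 3}
Tree: B1–B2

Every bag has size at most 3, so the width is 3 − 1 = 2 and tw(G) ≤ 2. The edges 0–2–1–3–0 form a cycle, so G is not a tree and its treewidth is at least 2. Hence tw(G) = 2 exactly.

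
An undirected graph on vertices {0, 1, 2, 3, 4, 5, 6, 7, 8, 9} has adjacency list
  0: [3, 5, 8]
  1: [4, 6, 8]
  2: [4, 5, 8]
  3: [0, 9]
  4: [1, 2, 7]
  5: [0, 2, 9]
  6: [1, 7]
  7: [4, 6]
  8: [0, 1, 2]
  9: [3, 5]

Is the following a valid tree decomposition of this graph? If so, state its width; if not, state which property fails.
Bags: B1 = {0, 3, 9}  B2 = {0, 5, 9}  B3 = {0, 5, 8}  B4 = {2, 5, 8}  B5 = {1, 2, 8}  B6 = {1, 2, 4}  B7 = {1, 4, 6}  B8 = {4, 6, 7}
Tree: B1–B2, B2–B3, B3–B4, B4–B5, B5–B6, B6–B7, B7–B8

Vertex coverage: the bags together contain {0, 1, 2, 3, 4, 5, 6, 7, 8, 9}, the full vertex set. Edge coverage: each edge of G has both endpoints in at least one bag. Running intersection: for every vertex, the bags containing it form a connected subtree. All three properties hold, so this is a valid tree decomposition of width max|bag| − 1 = 2, and hence tw(G) ≤ 2.

Yes; width 2.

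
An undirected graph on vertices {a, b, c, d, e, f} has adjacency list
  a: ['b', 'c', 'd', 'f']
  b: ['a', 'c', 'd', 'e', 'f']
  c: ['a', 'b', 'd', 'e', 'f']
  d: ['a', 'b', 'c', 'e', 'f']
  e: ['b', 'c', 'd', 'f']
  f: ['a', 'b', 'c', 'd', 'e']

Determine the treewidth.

4

A width-4 tree decomposition is:
Bags: B1 = {b, c, d, e, f}  B2 = {a, b, c, d, f}
Tree: B1–B2
Each bag holds 5 vertices, so the decomposition has width 4, which upper-bounds the treewidth. On the other hand G contains the 5-clique {b, c, d, e, f}. A clique must lie in a single bag of any decomposition, so no decomposition can have width below 4. Therefore the treewidth is 4.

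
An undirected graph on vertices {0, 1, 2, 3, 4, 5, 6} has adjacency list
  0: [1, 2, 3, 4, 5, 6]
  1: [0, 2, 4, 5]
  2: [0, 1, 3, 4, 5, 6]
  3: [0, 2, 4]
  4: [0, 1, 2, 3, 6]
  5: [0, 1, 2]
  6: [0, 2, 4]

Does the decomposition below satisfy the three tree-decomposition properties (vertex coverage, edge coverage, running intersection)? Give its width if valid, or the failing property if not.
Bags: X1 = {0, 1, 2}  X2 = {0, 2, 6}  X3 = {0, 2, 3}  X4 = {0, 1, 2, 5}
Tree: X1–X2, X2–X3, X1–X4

No — vertex 4 appears in no bag.

A tree decomposition must satisfy three properties: every vertex lies in some bag; for every edge, both endpoints lie together in some bag; and for every vertex, the bags containing it form a connected subtree. Here vertex 4 appears in no bag, so the decomposition is invalid.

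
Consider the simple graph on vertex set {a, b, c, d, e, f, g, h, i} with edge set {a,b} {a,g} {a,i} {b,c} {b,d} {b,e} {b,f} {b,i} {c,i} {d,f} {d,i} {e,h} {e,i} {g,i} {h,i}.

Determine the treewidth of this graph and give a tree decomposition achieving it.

Every bag has size at most 3, so the width is 3 − 1 = 2 and tw(G) ≤ 2. On the other hand G contains the 3-clique {b, d, f}. A clique must lie in a single bag of any decomposition, so no decomposition can have width below 2. Hence tw(G) = 2 exactly.

Treewidth 2.
Bags: B1 = {a, b, i}  B2 = {b, d, i}  B3 = {b, c, i}  B4 = {b, e, i}  B5 = {e, h, i}  B6 = {b, d, f}  B7 = {a, g, i}
Tree: B1–B2, B2–B3, B1–B4, B4–B5, B2–B6, B1–B7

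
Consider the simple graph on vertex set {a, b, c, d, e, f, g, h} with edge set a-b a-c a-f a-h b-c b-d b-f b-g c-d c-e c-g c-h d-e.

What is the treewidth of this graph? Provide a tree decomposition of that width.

Each bag holds 3 vertices, so the decomposition has width 2, which upper-bounds the treewidth. For the lower bound, the 3 vertices {c, d, e} are pairwise adjacent, and any tree decomposition puts a clique entirely inside one bag — forcing width ≥ 2. The upper and lower bounds meet at 2, so that is the treewidth.

Treewidth 2.
One such decomposition:
Bags: B1 = {b, c, d}  B2 = {c, d, e}  B3 = {b, c, g}  B4 = {a, b, c}  B5 = {a, b, f}  B6 = {a, c, h}
Tree: B1–B2, B1–B3, B1–B4, B4–B5, B4–B6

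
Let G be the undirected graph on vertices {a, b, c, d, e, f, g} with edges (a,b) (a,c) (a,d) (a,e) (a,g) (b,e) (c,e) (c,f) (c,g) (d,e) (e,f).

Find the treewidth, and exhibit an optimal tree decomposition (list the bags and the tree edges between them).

Every bag has size at most 3, so the width is 3 − 1 = 2 and tw(G) ≤ 2. Conversely, {a, c, g} is a clique of size 3, and the vertices of any clique must share a bag in every tree decomposition; so some bag has ≥ 3 vertices and tw(G) ≥ 2. Therefore the treewidth is 2.

Treewidth 2.
One optimal decomposition is:
Bags: B1 = {a, d, e}  B2 = {a, c, e}  B3 = {a, c, g}  B4 = {c, e, f}  B5 = {a, b, e}
Tree: B1–B2, B2–B3, B2–B4, B1–B5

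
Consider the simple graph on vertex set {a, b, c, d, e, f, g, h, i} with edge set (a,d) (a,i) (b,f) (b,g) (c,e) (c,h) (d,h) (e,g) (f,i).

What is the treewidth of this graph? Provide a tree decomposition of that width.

The largest bag has 3 vertices, giving width 2; this decomposition certifies tw(G) ≤ 2. For the lower bound, G contains the cycle f–i–a–d–h–c–e–g–b–f, so G is not a forest; only forests have treewidth ≤ 1, hence tw(G) ≥ 2. Combining the bounds, tw(G) = 2.

Treewidth 2.
Bags: B1 = {a, f, i}  B2 = {a, d, f}  B3 = {d, f, h}  B4 = {c, f, h}  B5 = {c, e, f}  B6 = {e, f, g}  B7 = {b, f, g}
Tree: B1–B2, B2–B3, B3–B4, B4–B5, B5–B6, B6–B7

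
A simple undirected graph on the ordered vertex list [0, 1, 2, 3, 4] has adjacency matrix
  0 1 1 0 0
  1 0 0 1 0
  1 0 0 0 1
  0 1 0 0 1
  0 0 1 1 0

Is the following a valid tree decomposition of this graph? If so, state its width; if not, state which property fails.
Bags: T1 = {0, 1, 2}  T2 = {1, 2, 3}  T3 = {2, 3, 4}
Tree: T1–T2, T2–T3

Yes; width 2.

Vertex coverage: the bags together contain {0, 1, 2, 3, 4}, the full vertex set. Edge coverage: each edge of G has both endpoints in at least one bag. Running intersection: for every vertex, the bags containing it form a connected subtree. All three properties hold, so this is a valid tree decomposition of width max|bag| − 1 = 2, and hence tw(G) ≤ 2.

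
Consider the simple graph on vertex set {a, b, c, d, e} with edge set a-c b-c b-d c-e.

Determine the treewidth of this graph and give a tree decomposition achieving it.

Treewidth 1.
Bags: B1 = {b, d}  B2 = {b, c}  B3 = {a, c}  B4 = {c, e}
Tree: B1–B2, B2–B3, B2–B4

Each bag holds 2 vertices, so the decomposition has width 1, which upper-bounds the treewidth. Any graph with an edge has treewidth ≥ 1, and G has the edge d–b. Combining the bounds, tw(G) = 1.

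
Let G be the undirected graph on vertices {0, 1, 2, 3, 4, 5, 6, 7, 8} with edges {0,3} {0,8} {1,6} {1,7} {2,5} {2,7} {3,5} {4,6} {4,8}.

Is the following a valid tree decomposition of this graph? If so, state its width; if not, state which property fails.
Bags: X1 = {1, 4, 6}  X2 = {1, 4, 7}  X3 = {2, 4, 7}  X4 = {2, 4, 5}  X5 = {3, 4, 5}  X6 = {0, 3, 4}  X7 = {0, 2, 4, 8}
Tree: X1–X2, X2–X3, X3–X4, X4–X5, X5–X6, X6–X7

No — bags containing vertex 2 are not connected in the tree.

A tree decomposition must satisfy three properties: every vertex lies in some bag; for every edge, both endpoints lie together in some bag; and for every vertex, the bags containing it form a connected subtree. Here bags containing vertex 2 are not connected in the tree, so the decomposition is invalid.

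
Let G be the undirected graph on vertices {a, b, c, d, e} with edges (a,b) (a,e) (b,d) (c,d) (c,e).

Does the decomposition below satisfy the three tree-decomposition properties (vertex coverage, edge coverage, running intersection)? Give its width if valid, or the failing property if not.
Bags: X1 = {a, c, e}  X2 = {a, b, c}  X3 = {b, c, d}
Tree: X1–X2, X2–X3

Yes; width 2.

Every vertex of G appears in some bag (union = {a, b, c, d, e}); every edge is covered by a bag; and for each vertex v the set of bags containing v is connected in the bag tree. The decomposition is therefore valid. The largest bag has 3 vertices, so the width is 2.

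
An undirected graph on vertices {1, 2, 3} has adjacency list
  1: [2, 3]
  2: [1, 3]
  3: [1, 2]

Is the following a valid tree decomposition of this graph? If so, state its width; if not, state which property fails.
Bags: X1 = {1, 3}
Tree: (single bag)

A tree decomposition must satisfy three properties: every vertex lies in some bag; for every edge, both endpoints lie together in some bag; and for every vertex, the bags containing it form a connected subtree. Here vertex 2 appears in no bag, so the decomposition is invalid.

No — vertex 2 appears in no bag.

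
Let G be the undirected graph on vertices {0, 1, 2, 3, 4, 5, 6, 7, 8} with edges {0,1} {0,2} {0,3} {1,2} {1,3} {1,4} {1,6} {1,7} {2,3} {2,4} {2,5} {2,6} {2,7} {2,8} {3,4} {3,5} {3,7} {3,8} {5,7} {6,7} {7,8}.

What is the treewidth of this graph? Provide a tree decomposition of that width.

Treewidth 3.
One such decomposition:
Bags: B1 = {1, 2, 6, 7}  B2 = {1, 2, 3, 7}  B3 = {2, 3, 5, 7}  B4 = {0, 1, 2, 3}  B5 = {1, 2, 3, 4}  B6 = {2, 3, 7, 8}
Tree: B1–B2, B2–B3, B2–B4, B2–B5, B2–B6

Each bag holds 4 vertices, so the decomposition has width 3, which upper-bounds the treewidth. On the other hand G contains the 4-clique {2, 3, 7, 8}. A clique must lie in a single bag of any decomposition, so no decomposition can have width below 3. Therefore the treewidth is 3.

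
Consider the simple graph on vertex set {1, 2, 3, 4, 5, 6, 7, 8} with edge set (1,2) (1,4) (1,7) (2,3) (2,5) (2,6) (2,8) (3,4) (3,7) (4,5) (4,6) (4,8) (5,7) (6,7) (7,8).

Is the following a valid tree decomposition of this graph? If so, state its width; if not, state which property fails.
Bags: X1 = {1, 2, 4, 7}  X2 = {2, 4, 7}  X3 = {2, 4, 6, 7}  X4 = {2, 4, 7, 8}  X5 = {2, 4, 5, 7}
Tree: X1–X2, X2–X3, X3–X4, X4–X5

No — vertex 3 appears in no bag.

A tree decomposition must satisfy three properties: every vertex lies in some bag; for every edge, both endpoints lie together in some bag; and for every vertex, the bags containing it form a connected subtree. Here vertex 3 appears in no bag, so the decomposition is invalid.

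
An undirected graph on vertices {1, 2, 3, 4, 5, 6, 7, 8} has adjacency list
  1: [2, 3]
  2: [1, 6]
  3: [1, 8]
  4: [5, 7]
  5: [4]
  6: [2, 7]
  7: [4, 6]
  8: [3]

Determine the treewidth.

A width-1 tree decomposition is:
Bags: B1 = {4, 5}  B2 = {4, 7}  B3 = {6, 7}  B4 = {2, 6}  B5 = {1, 2}  B6 = {1, 3}  B7 = {3, 8}
Tree: B1–B2, B2–B3, B3–B4, B4–B5, B5–B6, B6–B7
Each bag holds 2 vertices, so the decomposition has width 1, which upper-bounds the treewidth. Since G has at least one edge (e.g. 5–4), it is not an edgeless graph, so tw(G) ≥ 1. Combining the bounds, tw(G) = 1.

1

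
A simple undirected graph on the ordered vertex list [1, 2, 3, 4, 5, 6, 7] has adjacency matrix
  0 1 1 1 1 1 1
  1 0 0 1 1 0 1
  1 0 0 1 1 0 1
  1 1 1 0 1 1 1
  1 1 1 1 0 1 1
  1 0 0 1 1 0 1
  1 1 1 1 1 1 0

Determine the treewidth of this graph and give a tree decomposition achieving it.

Treewidth 4.
One such decomposition:
Bags: B1 = {1, 3, 4, 5, 7}  B2 = {1, 2, 4, 5, 7}  B3 = {1, 4, 5, 6, 7}
Tree: B1–B2, B1–B3

Every bag has size at most 5, so the width is 5 − 1 = 4 and tw(G) ≤ 4. Conversely, {1, 2, 4, 5, 7} is a clique of size 5, and the vertices of any clique must share a bag in every tree decomposition; so some bag has ≥ 5 vertices and tw(G) ≥ 4. Therefore the treewidth is 4.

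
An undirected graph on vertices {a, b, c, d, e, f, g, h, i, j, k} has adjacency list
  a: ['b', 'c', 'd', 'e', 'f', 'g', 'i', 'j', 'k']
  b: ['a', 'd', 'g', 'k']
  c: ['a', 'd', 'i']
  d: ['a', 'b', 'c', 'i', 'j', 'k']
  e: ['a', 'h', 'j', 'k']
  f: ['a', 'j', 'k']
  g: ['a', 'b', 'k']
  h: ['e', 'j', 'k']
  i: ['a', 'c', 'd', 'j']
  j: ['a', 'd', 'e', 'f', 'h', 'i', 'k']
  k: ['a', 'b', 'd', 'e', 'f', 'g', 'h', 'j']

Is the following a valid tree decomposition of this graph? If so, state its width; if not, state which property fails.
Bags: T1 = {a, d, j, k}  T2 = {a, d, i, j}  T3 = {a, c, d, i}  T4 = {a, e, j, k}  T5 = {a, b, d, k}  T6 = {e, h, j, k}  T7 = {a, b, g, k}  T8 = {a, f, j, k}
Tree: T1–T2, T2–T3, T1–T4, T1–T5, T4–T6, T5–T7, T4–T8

Vertex coverage: the bags together contain {a, b, c, d, e, f, g, h, i, j, k}, the full vertex set. Edge coverage: each edge of G has both endpoints in at least one bag. Running intersection: for every vertex, the bags containing it form a connected subtree. All three properties hold, so this is a valid tree decomposition of width max|bag| − 1 = 3, and hence tw(G) ≤ 3.

Yes; width 3.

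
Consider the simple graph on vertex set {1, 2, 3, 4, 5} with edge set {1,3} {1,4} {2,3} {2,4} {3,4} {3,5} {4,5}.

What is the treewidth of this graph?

A width-2 tree decomposition is:
Bags: B1 = {1, 3, 4}  B2 = {3, 4, 5}  B3 = {2, 3, 4}
Tree: B1–B2, B2–B3
Every bag has size at most 3, so the width is 3 − 1 = 2 and tw(G) ≤ 2. For the lower bound, the 3 vertices {1, 3, 4} are pairwise adjacent, and any tree decomposition puts a clique entirely inside one bag — forcing width ≥ 2. The upper and lower bounds meet at 2, so that is the treewidth.

2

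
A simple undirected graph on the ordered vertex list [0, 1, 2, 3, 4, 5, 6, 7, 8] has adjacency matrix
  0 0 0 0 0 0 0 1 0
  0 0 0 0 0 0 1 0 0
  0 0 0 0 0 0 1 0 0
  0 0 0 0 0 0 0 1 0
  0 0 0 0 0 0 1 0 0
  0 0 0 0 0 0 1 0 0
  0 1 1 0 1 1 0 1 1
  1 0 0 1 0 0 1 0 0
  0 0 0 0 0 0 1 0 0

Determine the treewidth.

A width-1 tree decomposition is:
Bags: B1 = {5, 6}  B2 = {1, 6}  B3 = {6, 8}  B4 = {4, 6}  B5 = {6, 7}  B6 = {0, 7}  B7 = {3, 7}  B8 = {2, 6}
Tree: B1–B2, B2–B3, B3–B4, B4–B5, B5–B6, B5–B7, B1–B8
Each bag holds 2 vertices, so the decomposition has width 1, which upper-bounds the treewidth. G has an edge, so its treewidth is at least 1. The upper and lower bounds meet at 1, so that is the treewidth.

1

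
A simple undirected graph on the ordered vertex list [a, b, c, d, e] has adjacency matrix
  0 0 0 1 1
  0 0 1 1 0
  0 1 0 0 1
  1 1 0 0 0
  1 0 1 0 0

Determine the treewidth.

A width-2 tree decomposition is:
Bags: B1 = {b, c, e}  B2 = {a, b, e}  B3 = {a, b, d}
Tree: B1–B2, B2–B3
The largest bag has 3 vertices, giving width 2; this decomposition certifies tw(G) ≤ 2. Since b–c–e–a–d–b is a cycle in G, G is not acyclic. Forests are exactly the graphs of treewidth ≤ 1, so tw(G) ≥ 2. The upper and lower bounds meet at 2, so that is the treewidth.

2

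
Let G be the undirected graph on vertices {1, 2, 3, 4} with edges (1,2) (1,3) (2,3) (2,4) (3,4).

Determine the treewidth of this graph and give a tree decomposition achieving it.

Treewidth 2.
One optimal decomposition is:
Bags: B1 = {1, 2, 3}  B2 = {2, 3, 4}
Tree: B1–B2

The largest bag has 3 vertices, giving width 2; this decomposition certifies tw(G) ≤ 2. Conversely, {1, 2, 3} is a clique of size 3, and the vertices of any clique must share a bag in every tree decomposition; so some bag has ≥ 3 vertices and tw(G) ≥ 2. Combining the bounds, tw(G) = 2.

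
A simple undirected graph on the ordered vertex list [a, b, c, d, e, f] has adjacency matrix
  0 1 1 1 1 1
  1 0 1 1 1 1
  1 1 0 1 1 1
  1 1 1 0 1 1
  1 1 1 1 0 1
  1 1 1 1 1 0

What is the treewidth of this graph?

5

A width-5 tree decomposition is:
Bags: B1 = {a, b, c, d, e, f}
Tree: (single bag)
A single bag containing all 6 vertices is trivially a valid decomposition of width 5. For the lower bound, the 6 vertices {a, b, c, d, e, f} are pairwise adjacent, and any tree decomposition puts a clique entirely inside one bag — forcing width ≥ 5. Combining the bounds, tw(G) = 5.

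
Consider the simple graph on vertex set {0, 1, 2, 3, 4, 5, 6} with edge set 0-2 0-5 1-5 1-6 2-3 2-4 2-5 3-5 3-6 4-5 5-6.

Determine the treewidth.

2

A width-2 tree decomposition is:
Bags: B1 = {2, 3, 5}  B2 = {3, 5, 6}  B3 = {1, 5, 6}  B4 = {2, 4, 5}  B5 = {0, 2, 5}
Tree: B1–B2, B2–B3, B1–B4, B4–B5
The largest bag has 3 vertices, giving width 2; this decomposition certifies tw(G) ≤ 2. Conversely, {1, 5, 6} is a clique of size 3, and the vertices of any clique must share a bag in every tree decomposition; so some bag has ≥ 3 vertices and tw(G) ≥ 2. Hence tw(G) = 2 exactly.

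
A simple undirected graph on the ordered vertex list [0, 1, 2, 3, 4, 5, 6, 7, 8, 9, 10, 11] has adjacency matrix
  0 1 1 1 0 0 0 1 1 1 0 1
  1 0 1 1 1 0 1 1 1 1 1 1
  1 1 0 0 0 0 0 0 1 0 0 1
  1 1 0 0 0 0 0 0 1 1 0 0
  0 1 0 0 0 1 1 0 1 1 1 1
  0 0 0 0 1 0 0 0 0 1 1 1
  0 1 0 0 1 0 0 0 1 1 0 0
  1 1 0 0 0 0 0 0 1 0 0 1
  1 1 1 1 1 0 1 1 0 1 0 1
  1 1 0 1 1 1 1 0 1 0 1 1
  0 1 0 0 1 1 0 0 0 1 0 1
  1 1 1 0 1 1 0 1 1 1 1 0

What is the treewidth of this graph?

A width-4 tree decomposition is:
Bags: B1 = {1, 4, 9, 10, 11}  B2 = {1, 4, 8, 9, 11}  B3 = {0, 1, 8, 9, 11}  B4 = {4, 5, 9, 10, 11}  B5 = {0, 1, 2, 8, 11}  B6 = {0, 1, 7, 8, 11}  B7 = {1, 4, 6, 8, 9}  B8 = {0, 1, 3, 8, 9}
Tree: B1–B2, B2–B3, B1–B4, B3–B5, B3–B6, B2–B7, B3–B8
Every bag has size at most 5, so the width is 5 − 1 = 4 and tw(G) ≤ 4. Conversely, {0, 1, 8, 9, 11} is a clique of size 5, and the vertices of any clique must share a bag in every tree decomposition; so some bag has ≥ 5 vertices and tw(G) ≥ 4. Combining the bounds, tw(G) = 4.

4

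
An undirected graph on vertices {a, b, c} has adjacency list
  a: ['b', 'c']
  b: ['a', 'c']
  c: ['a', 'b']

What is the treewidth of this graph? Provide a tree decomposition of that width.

Treewidth 2.
One such decomposition:
Bags: B1 = {a, b, c}
Tree: (single bag)

A single bag containing all 3 vertices is trivially a valid decomposition of width 2. On the other hand G contains the 3-clique {a, b, c}. A clique must lie in a single bag of any decomposition, so no decomposition can have width below 2. Hence tw(G) = 2 exactly.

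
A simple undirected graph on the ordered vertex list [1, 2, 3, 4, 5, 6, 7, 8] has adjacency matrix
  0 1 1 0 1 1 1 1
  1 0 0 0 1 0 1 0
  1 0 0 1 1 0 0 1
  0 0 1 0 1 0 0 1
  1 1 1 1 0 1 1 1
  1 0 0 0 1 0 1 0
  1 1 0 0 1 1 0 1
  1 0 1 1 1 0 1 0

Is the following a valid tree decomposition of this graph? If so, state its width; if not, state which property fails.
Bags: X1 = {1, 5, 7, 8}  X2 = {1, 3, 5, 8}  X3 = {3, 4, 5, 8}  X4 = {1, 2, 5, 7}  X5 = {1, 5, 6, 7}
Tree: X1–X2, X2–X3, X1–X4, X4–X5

Yes; width 3.

Vertex coverage: the bags together contain {1, 2, 3, 4, 5, 6, 7, 8}, the full vertex set. Edge coverage: each edge of G has both endpoints in at least one bag. Running intersection: for every vertex, the bags containing it form a connected subtree. All three properties hold, so this is a valid tree decomposition of width max|bag| − 1 = 3, and hence tw(G) ≤ 3.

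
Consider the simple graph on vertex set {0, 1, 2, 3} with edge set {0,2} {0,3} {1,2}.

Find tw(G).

1

A width-1 tree decomposition is:
Bags: B1 = {0, 3}  B2 = {0, 2}  B3 = {1, 2}
Tree: B1–B2, B2–B3
Each bag holds 2 vertices, so the decomposition has width 1, which upper-bounds the treewidth. Any graph with an edge has treewidth ≥ 1, and G has the edge 3–0. Combining the bounds, tw(G) = 1.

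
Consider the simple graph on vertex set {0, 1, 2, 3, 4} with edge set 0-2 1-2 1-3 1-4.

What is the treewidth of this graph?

A width-1 tree decomposition is:
Bags: B1 = {1, 4}  B2 = {1, 2}  B3 = {0, 2}  B4 = {1, 3}
Tree: B1–B2, B2–B3, B2–B4
Each bag holds 2 vertices, so the decomposition has width 1, which upper-bounds the treewidth. Any graph with an edge has treewidth ≥ 1, and G has the edge 1–4. Combining the bounds, tw(G) = 1.

1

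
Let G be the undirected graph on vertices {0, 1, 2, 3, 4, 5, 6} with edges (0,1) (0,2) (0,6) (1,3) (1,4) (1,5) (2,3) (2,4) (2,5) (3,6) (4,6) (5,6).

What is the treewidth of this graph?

3

A width-3 tree decomposition is:
Bags: B1 = {1, 2, 5, 6}  B2 = {1, 2, 3, 6}  B3 = {0, 1, 2, 6}  B4 = {1, 2, 4, 6}
Tree: B1–B2, B2–B3, B3–B4
The largest bag has 4 vertices, giving width 3; this decomposition certifies tw(G) ≤ 3. For the lower bound: the 4 vertex sets {5,6}, {2,3}, {1}, {0} are disjoint, each induces a connected subgraph, and every pair is joined by at least one edge of G. Contracting each set to a single vertex therefore yields K_{4} as a minor, and since treewidth is minor-monotone, tw(G) ≥ tw(K_{4}) = 3. The upper and lower bounds meet at 3, so that is the treewidth.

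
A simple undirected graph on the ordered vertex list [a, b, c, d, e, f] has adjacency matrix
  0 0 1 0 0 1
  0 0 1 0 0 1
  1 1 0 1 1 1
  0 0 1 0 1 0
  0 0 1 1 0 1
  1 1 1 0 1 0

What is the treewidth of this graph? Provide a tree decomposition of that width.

Every bag has size at most 3, so the width is 3 − 1 = 2 and tw(G) ≤ 2. On the other hand G contains the 3-clique {c, d, e}. A clique must lie in a single bag of any decomposition, so no decomposition can have width below 2. The upper and lower bounds meet at 2, so that is the treewidth.

Treewidth 2.
One optimal decomposition is:
Bags: B1 = {c, d, e}  B2 = {c, e, f}  B3 = {b, c, f}  B4 = {a, c, f}
Tree: B1–B2, B2–B3, B2–B4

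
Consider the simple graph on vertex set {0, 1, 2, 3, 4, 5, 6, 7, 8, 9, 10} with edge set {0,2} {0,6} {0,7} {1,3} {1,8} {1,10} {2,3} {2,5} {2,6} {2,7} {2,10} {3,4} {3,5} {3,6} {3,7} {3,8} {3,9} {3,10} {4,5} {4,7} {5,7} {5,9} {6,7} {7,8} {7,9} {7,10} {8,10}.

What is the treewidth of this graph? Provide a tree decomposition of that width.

The largest bag has 4 vertices, giving width 3; this decomposition certifies tw(G) ≤ 3. For the lower bound, the 4 vertices {0, 2, 6, 7} are pairwise adjacent, and any tree decomposition puts a clique entirely inside one bag — forcing width ≥ 3. The upper and lower bounds meet at 3, so that is the treewidth.

Treewidth 3.
Bags: B1 = {3, 4, 5, 7}  B2 = {2, 3, 5, 7}  B3 = {2, 3, 7, 10}  B4 = {3, 5, 7, 9}  B5 = {3, 7, 8, 10}  B6 = {1, 3, 8, 10}  B7 = {2, 3, 6, 7}  B8 = {0, 2, 6, 7}
Tree: B1–B2, B2–B3, B1–B4, B3–B5, B5–B6, B3–B7, B7–B8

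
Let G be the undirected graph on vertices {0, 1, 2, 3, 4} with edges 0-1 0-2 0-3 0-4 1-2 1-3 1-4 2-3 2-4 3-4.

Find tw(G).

A width-4 tree decomposition is:
Bags: B1 = {0, 1, 2, 3, 4}
Tree: (single bag)
With just one bag of size 5, the width is 5 − 1 = 4, so tw(G) ≤ 4. For the lower bound, the 5 vertices {0, 1, 2, 3, 4} are pairwise adjacent, and any tree decomposition puts a clique entirely inside one bag — forcing width ≥ 4. Combining the bounds, tw(G) = 4.

4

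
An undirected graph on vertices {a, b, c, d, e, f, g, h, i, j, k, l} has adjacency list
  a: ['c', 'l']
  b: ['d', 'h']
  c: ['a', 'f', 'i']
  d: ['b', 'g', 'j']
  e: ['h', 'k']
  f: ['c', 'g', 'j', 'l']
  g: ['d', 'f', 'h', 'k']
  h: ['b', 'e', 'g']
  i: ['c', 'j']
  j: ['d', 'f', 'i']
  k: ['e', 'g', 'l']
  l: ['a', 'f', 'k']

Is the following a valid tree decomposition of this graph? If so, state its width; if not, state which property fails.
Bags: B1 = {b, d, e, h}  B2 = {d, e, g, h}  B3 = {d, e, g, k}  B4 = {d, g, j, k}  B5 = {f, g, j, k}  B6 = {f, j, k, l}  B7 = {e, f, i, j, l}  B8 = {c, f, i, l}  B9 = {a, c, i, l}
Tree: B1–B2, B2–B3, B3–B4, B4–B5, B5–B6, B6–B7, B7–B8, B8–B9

No — bags containing vertex e are not connected in the tree.

A tree decomposition must satisfy three properties: every vertex lies in some bag; for every edge, both endpoints lie together in some bag; and for every vertex, the bags containing it form a connected subtree. Here bags containing vertex e are not connected in the tree, so the decomposition is invalid.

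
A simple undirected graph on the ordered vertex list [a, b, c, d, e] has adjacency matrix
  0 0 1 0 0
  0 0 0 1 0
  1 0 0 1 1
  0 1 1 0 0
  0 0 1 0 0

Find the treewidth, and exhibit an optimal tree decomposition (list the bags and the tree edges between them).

Treewidth 1.
One such decomposition:
Bags: B1 = {b, d}  B2 = {c, d}  B3 = {c, e}  B4 = {a, c}
Tree: B1–B2, B2–B3, B2–B4

The largest bag has 2 vertices, giving width 1; this decomposition certifies tw(G) ≤ 1. Any graph with an edge has treewidth ≥ 1, and G has the edge b–d. Therefore the treewidth is 1.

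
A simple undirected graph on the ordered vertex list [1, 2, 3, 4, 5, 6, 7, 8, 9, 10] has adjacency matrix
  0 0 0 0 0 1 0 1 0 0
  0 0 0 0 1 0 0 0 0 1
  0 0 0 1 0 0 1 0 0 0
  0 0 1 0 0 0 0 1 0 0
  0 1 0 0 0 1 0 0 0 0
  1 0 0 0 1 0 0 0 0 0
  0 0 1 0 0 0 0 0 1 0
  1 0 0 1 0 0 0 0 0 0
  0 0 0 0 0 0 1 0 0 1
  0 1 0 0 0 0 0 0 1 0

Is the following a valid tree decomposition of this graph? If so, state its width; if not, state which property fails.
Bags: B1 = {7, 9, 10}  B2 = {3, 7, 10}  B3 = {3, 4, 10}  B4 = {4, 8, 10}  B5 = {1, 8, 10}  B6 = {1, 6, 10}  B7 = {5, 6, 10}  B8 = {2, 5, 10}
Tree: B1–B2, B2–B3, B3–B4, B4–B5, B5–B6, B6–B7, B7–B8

Yes; width 2.

Vertex coverage: the bags together contain {1, 2, 3, 4, 5, 6, 7, 8, 9, 10}, the full vertex set. Edge coverage: each edge of G has both endpoints in at least one bag. Running intersection: for every vertex, the bags containing it form a connected subtree. All three properties hold, so this is a valid tree decomposition of width max|bag| − 1 = 2, and hence tw(G) ≤ 2.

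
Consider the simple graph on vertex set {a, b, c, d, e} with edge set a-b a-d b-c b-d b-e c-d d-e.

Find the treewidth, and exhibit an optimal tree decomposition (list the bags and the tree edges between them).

Treewidth 2.
Bags: B1 = {b, d, e}  B2 = {a, b, d}  B3 = {b, c, d}
Tree: B1–B2, B2–B3

Each bag holds 3 vertices, so the decomposition has width 2, which upper-bounds the treewidth. For the lower bound, the 3 vertices {b, d, e} are pairwise adjacent, and any tree decomposition puts a clique entirely inside one bag — forcing width ≥ 2. Therefore the treewidth is 2.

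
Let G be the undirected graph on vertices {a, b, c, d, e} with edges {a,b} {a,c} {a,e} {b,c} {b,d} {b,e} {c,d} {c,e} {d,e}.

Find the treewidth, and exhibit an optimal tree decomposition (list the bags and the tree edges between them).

Every bag has size at most 4, so the width is 4 − 1 = 3 and tw(G) ≤ 3. On the other hand G contains the 4-clique {b, c, d, e}. A clique must lie in a single bag of any decomposition, so no decomposition can have width below 3. The upper and lower bounds meet at 3, so that is the treewidth.

Treewidth 3.
Bags: B1 = {b, c, d, e}  B2 = {a, b, c, e}
Tree: B1–B2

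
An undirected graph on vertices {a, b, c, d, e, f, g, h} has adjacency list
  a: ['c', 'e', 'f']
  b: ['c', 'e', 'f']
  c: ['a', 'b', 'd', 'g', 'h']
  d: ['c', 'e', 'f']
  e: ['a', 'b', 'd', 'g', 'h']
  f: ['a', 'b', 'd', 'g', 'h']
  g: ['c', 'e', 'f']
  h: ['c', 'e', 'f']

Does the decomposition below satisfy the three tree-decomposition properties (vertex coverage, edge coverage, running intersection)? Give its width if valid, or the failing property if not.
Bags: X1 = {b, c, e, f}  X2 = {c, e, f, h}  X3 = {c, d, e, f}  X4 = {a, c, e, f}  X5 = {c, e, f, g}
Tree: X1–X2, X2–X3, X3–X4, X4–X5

Yes; width 3.

Vertex coverage: the bags together contain {a, b, c, d, e, f, g, h}, the full vertex set. Edge coverage: each edge of G has both endpoints in at least one bag. Running intersection: for every vertex, the bags containing it form a connected subtree. All three properties hold, so this is a valid tree decomposition of width max|bag| − 1 = 3, and hence tw(G) ≤ 3.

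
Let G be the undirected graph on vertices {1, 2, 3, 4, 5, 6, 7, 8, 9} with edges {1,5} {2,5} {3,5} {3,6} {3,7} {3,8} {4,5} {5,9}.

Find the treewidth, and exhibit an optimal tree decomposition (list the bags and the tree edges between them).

Each bag holds 2 vertices, so the decomposition has width 1, which upper-bounds the treewidth. Since G has at least one edge (e.g. 3–6), it is not an edgeless graph, so tw(G) ≥ 1. Hence tw(G) = 1 exactly.

Treewidth 1.
Bags: B1 = {3, 6}  B2 = {3, 8}  B3 = {3, 5}  B4 = {5, 9}  B5 = {2, 5}  B6 = {3, 7}  B7 = {4, 5}  B8 = {1, 5}
Tree: B1–B2, B2–B3, B3–B4, B3–B5, B3–B6, B4–B7, B7–B8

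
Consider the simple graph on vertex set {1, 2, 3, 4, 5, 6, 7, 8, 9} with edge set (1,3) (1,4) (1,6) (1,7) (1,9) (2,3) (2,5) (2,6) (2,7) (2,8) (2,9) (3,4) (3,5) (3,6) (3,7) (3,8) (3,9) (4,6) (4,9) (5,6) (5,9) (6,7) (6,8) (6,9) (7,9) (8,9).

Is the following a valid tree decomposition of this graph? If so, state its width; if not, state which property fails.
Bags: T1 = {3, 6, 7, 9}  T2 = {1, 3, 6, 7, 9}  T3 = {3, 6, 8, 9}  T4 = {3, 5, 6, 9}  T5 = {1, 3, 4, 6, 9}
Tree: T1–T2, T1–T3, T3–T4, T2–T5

A tree decomposition must satisfy three properties: every vertex lies in some bag; for every edge, both endpoints lie together in some bag; and for every vertex, the bags containing it form a connected subtree. Here vertex 2 appears in no bag, so the decomposition is invalid.

No — vertex 2 appears in no bag.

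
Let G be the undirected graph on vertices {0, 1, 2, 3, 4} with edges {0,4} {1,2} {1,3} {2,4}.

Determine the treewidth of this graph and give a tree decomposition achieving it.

Treewidth 1.
Bags: B1 = {0, 4}  B2 = {2, 4}  B3 = {1, 2}  B4 = {1, 3}
Tree: B1–B2, B2–B3, B3–B4

The largest bag has 2 vertices, giving width 1; this decomposition certifies tw(G) ≤ 1. Any graph with an edge has treewidth ≥ 1, and G has the edge 0–4. Therefore the treewidth is 1.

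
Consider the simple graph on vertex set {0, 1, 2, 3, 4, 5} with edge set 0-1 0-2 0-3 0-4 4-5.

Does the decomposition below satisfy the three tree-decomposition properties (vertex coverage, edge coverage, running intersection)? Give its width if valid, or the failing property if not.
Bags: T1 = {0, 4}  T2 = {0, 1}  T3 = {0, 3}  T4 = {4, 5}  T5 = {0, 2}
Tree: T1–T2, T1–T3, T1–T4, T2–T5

Yes; width 1.

Vertex coverage: the bags together contain {0, 1, 2, 3, 4, 5}, the full vertex set. Edge coverage: each edge of G has both endpoints in at least one bag. Running intersection: for every vertex, the bags containing it form a connected subtree. All three properties hold, so this is a valid tree decomposition of width max|bag| − 1 = 1, and hence tw(G) ≤ 1.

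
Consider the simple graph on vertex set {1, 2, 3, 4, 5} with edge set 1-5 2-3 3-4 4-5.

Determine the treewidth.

A width-1 tree decomposition is:
Bags: B1 = {2, 3}  B2 = {3, 4}  B3 = {4, 5}  B4 = {1, 5}
Tree: B1–B2, B2–B3, B3–B4
Each bag holds 2 vertices, so the decomposition has width 1, which upper-bounds the treewidth. G has an edge, so its treewidth is at least 1. Therefore the treewidth is 1.

1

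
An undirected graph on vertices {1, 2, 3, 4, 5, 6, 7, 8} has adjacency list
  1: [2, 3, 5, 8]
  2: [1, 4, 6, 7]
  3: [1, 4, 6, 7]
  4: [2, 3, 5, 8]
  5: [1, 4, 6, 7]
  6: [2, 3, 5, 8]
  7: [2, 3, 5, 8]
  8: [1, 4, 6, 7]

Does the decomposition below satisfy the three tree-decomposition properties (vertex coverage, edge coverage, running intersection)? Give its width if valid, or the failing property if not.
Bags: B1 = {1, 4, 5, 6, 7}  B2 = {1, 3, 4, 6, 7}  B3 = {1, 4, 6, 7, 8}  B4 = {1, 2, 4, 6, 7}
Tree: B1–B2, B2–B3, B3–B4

Every vertex of G appears in some bag (union = {1, 2, 3, 4, 5, 6, 7, 8}); every edge is covered by a bag; and for each vertex v the set of bags containing v is connected in the bag tree. The decomposition is therefore valid. The largest bag has 5 vertices, so the width is 4.

Yes; width 4.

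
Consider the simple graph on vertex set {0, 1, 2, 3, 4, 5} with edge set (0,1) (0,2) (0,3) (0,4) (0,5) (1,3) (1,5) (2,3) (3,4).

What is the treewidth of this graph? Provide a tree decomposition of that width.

Each bag holds 3 vertices, so the decomposition has width 2, which upper-bounds the treewidth. For the lower bound, the 3 vertices {0, 1, 3} are pairwise adjacent, and any tree decomposition puts a clique entirely inside one bag — forcing width ≥ 2. The upper and lower bounds meet at 2, so that is the treewidth.

Treewidth 2.
One optimal decomposition is:
Bags: B1 = {0, 3, 4}  B2 = {0, 2, 3}  B3 = {0, 1, 3}  B4 = {0, 1, 5}
Tree: B1–B2, B2–B3, B3–B4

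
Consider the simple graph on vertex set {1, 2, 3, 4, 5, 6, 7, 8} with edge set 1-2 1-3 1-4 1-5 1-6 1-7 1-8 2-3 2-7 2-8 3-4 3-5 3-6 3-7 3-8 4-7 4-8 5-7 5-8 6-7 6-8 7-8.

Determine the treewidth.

A width-4 tree decomposition is:
Bags: B1 = {1, 3, 4, 7, 8}  B2 = {1, 2, 3, 7, 8}  B3 = {1, 3, 5, 7, 8}  B4 = {1, 3, 6, 7, 8}
Tree: B1–B2, B1–B3, B1–B4
The largest bag has 5 vertices, giving width 4; this decomposition certifies tw(G) ≤ 4. For the lower bound, the 5 vertices {1, 2, 3, 7, 8} are pairwise adjacent, and any tree decomposition puts a clique entirely inside one bag — forcing width ≥ 4. The upper and lower bounds meet at 4, so that is the treewidth.

4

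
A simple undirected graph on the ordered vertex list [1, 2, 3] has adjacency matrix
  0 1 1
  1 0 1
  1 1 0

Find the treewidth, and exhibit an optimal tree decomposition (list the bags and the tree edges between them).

A single bag containing all 3 vertices is trivially a valid decomposition of width 2. Conversely, {1, 2, 3} is a clique of size 3, and the vertices of any clique must share a bag in every tree decomposition; so some bag has ≥ 3 vertices and tw(G) ≥ 2. Combining the bounds, tw(G) = 2.

Treewidth 2.
One optimal decomposition is:
Bags: B1 = {1, 2, 3}
Tree: (single bag)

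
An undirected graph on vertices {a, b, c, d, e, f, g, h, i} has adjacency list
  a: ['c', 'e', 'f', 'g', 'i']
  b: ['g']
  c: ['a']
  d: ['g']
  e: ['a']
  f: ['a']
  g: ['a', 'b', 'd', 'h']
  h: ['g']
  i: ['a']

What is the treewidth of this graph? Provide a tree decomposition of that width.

Treewidth 1.
Bags: B1 = {g, h}  B2 = {a, g}  B3 = {b, g}  B4 = {a, e}  B5 = {a, c}  B6 = {a, i}  B7 = {a, f}  B8 = {d, g}
Tree: B1–B2, B2–B3, B2–B4, B4–B5, B4–B6, B5–B7, B1–B8

Every bag has size at most 2, so the width is 2 − 1 = 1 and tw(G) ≤ 1. G has an edge, so its treewidth is at least 1. Hence tw(G) = 1 exactly.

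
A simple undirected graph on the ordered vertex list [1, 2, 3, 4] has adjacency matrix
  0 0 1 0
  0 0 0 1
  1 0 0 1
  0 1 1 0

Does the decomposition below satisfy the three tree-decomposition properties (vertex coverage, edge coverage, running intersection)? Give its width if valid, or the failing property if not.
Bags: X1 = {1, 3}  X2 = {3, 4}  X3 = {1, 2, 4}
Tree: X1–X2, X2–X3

No — bags containing vertex 1 are not connected in the tree.

A tree decomposition must satisfy three properties: every vertex lies in some bag; for every edge, both endpoints lie together in some bag; and for every vertex, the bags containing it form a connected subtree. Here bags containing vertex 1 are not connected in the tree, so the decomposition is invalid.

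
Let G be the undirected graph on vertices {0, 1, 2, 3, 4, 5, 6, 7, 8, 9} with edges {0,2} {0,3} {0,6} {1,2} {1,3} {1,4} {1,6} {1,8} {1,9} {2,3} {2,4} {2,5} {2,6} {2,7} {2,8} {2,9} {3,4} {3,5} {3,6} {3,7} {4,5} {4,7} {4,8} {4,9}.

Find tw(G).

A width-3 tree decomposition is:
Bags: B1 = {2, 3, 4, 5}  B2 = {1, 2, 3, 4}  B3 = {1, 2, 3, 6}  B4 = {2, 3, 4, 7}  B5 = {1, 2, 4, 8}  B6 = {0, 2, 3, 6}  B7 = {1, 2, 4, 9}
Tree: B1–B2, B2–B3, B1–B4, B2–B5, B3–B6, B2–B7
The largest bag has 4 vertices, giving width 3; this decomposition certifies tw(G) ≤ 3. Conversely, {1, 2, 4, 8} is a clique of size 4, and the vertices of any clique must share a bag in every tree decomposition; so some bag has ≥ 4 vertices and tw(G) ≥ 3. Hence tw(G) = 3 exactly.

3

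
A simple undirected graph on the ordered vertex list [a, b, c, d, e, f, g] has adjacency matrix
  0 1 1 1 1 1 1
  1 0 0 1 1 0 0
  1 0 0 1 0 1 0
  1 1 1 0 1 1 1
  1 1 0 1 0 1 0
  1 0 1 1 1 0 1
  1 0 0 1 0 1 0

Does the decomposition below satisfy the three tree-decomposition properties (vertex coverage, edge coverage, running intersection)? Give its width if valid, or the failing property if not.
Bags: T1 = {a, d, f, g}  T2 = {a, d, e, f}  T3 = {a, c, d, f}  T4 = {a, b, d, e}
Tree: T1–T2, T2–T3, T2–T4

Checking the three conditions: (i) the bags cover all of {a, b, c, d, e, f, g}; (ii) for each edge, some bag contains both endpoints; (iii) the bags containing any fixed vertex form a subtree. All hold, so the decomposition is valid with width 4 − 1 = 3.

Yes; width 3.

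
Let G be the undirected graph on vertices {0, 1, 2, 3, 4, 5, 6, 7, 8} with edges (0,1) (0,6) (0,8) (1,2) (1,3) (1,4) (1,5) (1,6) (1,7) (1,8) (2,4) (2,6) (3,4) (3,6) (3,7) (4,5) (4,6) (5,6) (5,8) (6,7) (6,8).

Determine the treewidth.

A width-3 tree decomposition is:
Bags: B1 = {1, 5, 6, 8}  B2 = {1, 4, 5, 6}  B3 = {1, 3, 4, 6}  B4 = {0, 1, 6, 8}  B5 = {1, 2, 4, 6}  B6 = {1, 3, 6, 7}
Tree: B1–B2, B2–B3, B1–B4, B2–B5, B3–B6
Every bag has size at most 4, so the width is 4 − 1 = 3 and tw(G) ≤ 3. Conversely, {0, 1, 6, 8} is a clique of size 4, and the vertices of any clique must share a bag in every tree decomposition; so some bag has ≥ 4 vertices and tw(G) ≥ 3. The upper and lower bounds meet at 3, so that is the treewidth.

3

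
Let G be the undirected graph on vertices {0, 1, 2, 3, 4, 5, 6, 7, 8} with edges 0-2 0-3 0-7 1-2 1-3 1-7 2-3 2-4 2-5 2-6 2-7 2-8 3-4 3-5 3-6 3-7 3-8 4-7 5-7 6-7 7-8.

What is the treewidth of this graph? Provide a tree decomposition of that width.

Treewidth 3.
Bags: B1 = {2, 3, 5, 7}  B2 = {1, 2, 3, 7}  B3 = {2, 3, 7, 8}  B4 = {2, 3, 6, 7}  B5 = {2, 3, 4, 7}  B6 = {0, 2, 3, 7}
Tree: B1–B2, B1–B3, B1–B4, B1–B5, B3–B6

The largest bag has 4 vertices, giving width 3; this decomposition certifies tw(G) ≤ 3. Conversely, {0, 2, 3, 7} is a clique of size 4, and the vertices of any clique must share a bag in every tree decomposition; so some bag has ≥ 4 vertices and tw(G) ≥ 3. Hence tw(G) = 3 exactly.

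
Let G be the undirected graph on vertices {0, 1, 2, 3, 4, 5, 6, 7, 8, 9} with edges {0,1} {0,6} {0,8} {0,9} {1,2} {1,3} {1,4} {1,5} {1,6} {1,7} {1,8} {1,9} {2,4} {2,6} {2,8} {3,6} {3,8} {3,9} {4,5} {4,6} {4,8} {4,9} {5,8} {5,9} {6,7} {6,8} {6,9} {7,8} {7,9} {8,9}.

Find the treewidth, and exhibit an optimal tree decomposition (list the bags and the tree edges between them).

Treewidth 4.
One optimal decomposition is:
Bags: B1 = {0, 1, 6, 8, 9}  B2 = {1, 6, 7, 8, 9}  B3 = {1, 4, 6, 8, 9}  B4 = {1, 4, 5, 8, 9}  B5 = {1, 2, 4, 6, 8}  B6 = {1, 3, 6, 8, 9}
Tree: B1–B2, B2–B3, B3–B4, B3–B5, B3–B6

Every bag has size at most 5, so the width is 5 − 1 = 4 and tw(G) ≤ 4. Conversely, {1, 4, 5, 8, 9} is a clique of size 5, and the vertices of any clique must share a bag in every tree decomposition; so some bag has ≥ 5 vertices and tw(G) ≥ 4. The upper and lower bounds meet at 4, so that is the treewidth.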